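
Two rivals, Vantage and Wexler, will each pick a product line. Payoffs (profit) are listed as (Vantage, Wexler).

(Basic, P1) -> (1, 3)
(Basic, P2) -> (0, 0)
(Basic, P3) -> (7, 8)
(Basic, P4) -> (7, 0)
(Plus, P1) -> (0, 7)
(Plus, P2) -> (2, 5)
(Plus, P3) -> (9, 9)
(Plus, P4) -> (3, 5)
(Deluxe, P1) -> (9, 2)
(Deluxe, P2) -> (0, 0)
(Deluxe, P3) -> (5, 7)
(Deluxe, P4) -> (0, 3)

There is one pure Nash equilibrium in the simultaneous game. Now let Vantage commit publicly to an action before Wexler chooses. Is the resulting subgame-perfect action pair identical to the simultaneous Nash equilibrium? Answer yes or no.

Solve by backward induction (Vantage leads).
- Basic: Wexler compares 3, 0, 8, 0 and picks P3; Vantage would get 7.
- Plus: Wexler compares 7, 5, 9, 5 and picks P3; Vantage would get 9.
- Deluxe: Wexler compares 2, 0, 7, 3 and picks P3; Vantage would get 5.
Maximizing over 7, 9, 5, Vantage chooses Plus. Subgame-perfect outcome: (Plus, P3) with payoffs (9, 9).
Now find the simultaneous Nash equilibrium.
Vantage's best replies: P1→Deluxe; P2→Plus; P3→Plus; P4→Basic.
Wexler's best replies: Basic→P3; Plus→P3; Deluxe→P3.
The unique mutual best reply is (Plus, P3), giving (9, 9).
Sequential outcome (Plus, P3) coincides with the Nash profile (Plus, P3).

yes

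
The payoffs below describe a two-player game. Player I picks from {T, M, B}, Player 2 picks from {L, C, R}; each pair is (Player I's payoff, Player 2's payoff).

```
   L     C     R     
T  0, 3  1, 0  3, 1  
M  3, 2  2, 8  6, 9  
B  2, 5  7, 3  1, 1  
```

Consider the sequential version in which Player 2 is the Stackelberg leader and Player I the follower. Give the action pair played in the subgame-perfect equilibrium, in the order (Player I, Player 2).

(M, R)

Solve by backward induction (Player 2 leads).
- L: Player I compares 0, 3, 2 and picks M; Player 2 would get 2.
- C: Player I compares 1, 2, 7 and picks B; Player 2 would get 3.
- R: Player I compares 3, 6, 1 and picks M; Player 2 would get 9.
Maximizing over 2, 3, 9, Player 2 chooses R. Subgame-perfect outcome: (M, R) with payoffs (6, 9).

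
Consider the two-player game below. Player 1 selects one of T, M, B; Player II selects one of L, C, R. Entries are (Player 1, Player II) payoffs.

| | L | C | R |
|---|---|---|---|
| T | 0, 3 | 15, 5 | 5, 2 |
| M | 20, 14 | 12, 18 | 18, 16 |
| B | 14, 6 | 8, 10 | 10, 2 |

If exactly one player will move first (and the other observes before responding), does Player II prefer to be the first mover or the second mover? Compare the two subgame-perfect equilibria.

first

If Player 1 leads: Player II's best replies are T→C, M→C, B→C; Player 1's induced payoffs 15, 12, 8; outcome (T, C), payoffs (15, 5).
If Player II leads: Player 1's best replies are L→M, C→T, R→M; Player II's induced payoffs 14, 5, 16; outcome (M, R), payoffs (18, 16).
Player II gets 16 moving first and 5 moving second, so Player II prefers to move first.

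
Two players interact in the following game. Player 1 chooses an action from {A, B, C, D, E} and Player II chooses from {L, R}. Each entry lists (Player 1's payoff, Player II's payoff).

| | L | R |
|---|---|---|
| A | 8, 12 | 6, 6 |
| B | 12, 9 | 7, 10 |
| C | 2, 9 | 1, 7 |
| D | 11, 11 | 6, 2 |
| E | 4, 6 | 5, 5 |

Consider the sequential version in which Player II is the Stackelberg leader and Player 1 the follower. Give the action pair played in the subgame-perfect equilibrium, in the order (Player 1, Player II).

(B, R)

Player 1 best-responds to each possible Player II move:
- L → Player 1 plays B (best of 8, 12, 2, 11, 4); Player II gets 9.
- R → Player 1 plays B (best of 6, 7, 1, 6, 5); Player II gets 10.
Among 9, 10, the best is 10 at R. Subgame-perfect outcome: (B, R) with payoffs (7, 10).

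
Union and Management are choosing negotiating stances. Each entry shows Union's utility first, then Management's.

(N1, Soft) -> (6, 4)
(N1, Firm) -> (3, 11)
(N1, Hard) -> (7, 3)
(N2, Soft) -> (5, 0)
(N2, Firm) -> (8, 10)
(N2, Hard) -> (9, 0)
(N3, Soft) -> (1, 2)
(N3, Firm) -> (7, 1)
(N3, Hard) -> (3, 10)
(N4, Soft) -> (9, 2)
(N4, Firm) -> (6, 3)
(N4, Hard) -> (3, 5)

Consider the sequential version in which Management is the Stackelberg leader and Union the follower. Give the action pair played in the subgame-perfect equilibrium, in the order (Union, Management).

(N2, Firm)

Work backward from Union's decision.
- Soft: Union compares 6, 5, 1, 9 and picks N4; Management would get 2.
- Firm: Union compares 3, 8, 7, 6 and picks N2; Management would get 10.
- Hard: Union compares 7, 9, 3, 3 and picks N2; Management would get 0.
Among 2, 10, 0, the best is 10 at Firm. Subgame-perfect outcome: (N2, Firm) with payoffs (8, 10).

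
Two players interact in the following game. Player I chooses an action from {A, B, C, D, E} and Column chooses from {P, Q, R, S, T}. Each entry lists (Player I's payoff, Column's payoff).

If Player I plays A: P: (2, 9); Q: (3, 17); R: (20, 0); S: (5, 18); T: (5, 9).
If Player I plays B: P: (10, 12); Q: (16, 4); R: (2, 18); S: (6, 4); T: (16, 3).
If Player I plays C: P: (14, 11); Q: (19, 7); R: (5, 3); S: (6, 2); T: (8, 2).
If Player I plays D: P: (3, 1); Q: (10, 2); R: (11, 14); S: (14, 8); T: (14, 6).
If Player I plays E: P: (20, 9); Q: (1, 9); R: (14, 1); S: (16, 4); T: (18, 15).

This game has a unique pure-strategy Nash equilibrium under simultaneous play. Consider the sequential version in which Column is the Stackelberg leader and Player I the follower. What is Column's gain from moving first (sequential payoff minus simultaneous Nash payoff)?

Solve by backward induction (Column leads).
- P → Player I plays E (best of 2, 10, 14, 3, 20); Column gets 9.
- Q → Player I plays C (best of 3, 16, 19, 10, 1); Column gets 7.
- R → Player I plays A (best of 20, 2, 5, 11, 14); Column gets 0.
- S → Player I plays E (best of 5, 6, 6, 14, 16); Column gets 4.
- T → Player I plays E (best of 5, 16, 8, 14, 18); Column gets 15.
Column's induced payoffs are 9, 7, 0, 4, 15, so Column commits to T. Subgame-perfect outcome: (E, T) with payoffs (18, 15).
Under simultaneous play:
Player I's best replies: P→E; Q→C; R→A; S→E; T→E.
Column's best replies: A→S; B→R; C→P; D→R; E→T.
The unique mutual best reply is (E, T), giving (18, 15).
Column's commitment gain: 15 − 15 = 0.

0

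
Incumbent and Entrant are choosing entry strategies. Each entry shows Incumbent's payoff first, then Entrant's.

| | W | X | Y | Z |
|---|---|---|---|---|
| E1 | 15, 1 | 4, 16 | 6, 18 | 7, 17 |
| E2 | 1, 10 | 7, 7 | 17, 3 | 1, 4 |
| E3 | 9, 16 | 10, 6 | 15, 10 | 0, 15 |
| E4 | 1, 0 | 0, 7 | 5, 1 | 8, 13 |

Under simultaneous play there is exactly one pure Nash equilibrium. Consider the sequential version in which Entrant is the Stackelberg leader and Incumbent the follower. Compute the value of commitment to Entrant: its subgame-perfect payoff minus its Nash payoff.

Solve by backward induction (Entrant leads).
- W: BR = E1, leader payoff 1.
- X: BR = E3, leader payoff 6.
- Y: BR = E2, leader payoff 3.
- Z: BR = E4, leader payoff 13.
Maximizing over 1, 6, 3, 13, Entrant chooses Z. Subgame-perfect outcome: (E4, Z) with payoffs (8, 13).
Now find the simultaneous Nash equilibrium.
Incumbent's best replies: W→E1; X→E3; Y→E2; Z→E4.
Entrant's best replies: E1→Y; E2→W; E3→W; E4→Z.
The unique mutual best reply is (E4, Z), giving (8, 13).
Entrant's commitment gain: 13 − 13 = 0.

0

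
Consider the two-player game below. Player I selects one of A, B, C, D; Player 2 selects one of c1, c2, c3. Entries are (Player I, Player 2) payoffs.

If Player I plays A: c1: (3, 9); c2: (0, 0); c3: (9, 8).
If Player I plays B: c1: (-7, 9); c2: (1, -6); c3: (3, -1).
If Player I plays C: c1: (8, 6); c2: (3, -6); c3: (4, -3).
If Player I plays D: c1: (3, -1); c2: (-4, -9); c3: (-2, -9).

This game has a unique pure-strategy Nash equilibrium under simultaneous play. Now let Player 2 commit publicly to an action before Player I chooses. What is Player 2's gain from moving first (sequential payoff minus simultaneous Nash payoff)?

Backward induction with Player 2 moving first.
- c1: BR = C, leader payoff 6.
- c2: BR = C, leader payoff -6.
- c3: BR = A, leader payoff 8.
Player 2's induced payoffs are 6, -6, 8, so Player 2 commits to c3. Subgame-perfect outcome: (A, c3) with payoffs (9, 8).
For the simultaneous game, intersect best replies.
Player I's best replies: c1→C; c2→C; c3→A.
Player 2's best replies: A→c1; B→c1; C→c1; D→c1.
The unique mutual best reply is (C, c1), giving (8, 6).
Player 2's commitment gain: 8 − 6 = 2.

2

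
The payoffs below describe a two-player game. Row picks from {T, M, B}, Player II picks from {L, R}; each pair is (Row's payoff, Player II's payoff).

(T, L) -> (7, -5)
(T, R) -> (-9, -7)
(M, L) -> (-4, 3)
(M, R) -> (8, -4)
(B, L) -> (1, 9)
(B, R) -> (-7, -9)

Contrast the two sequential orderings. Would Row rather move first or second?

second

If Row leads: Player II's best replies are T→L, M→L, B→L; Row's induced payoffs 7, -4, 1; outcome (T, L), payoffs (7, -5).
If Player II leads: Row's best replies are L→T, R→M; Player II's induced payoffs -5, -4; outcome (M, R), payoffs (8, -4).
Row gets 7 moving first and 8 moving second, so Row prefers to move second.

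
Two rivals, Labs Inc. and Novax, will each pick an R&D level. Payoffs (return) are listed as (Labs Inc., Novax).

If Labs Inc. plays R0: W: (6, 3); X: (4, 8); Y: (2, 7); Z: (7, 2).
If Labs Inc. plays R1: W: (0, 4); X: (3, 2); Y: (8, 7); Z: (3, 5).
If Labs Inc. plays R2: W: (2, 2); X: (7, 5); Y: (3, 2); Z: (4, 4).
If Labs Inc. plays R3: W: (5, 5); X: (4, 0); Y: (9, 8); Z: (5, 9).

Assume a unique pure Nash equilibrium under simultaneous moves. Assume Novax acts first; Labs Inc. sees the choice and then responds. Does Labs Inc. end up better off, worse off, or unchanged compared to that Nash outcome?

Solve by backward induction (Novax leads).
- W → Labs Inc. plays R0 (best of 6, 0, 2, 5); Novax gets 3.
- X → Labs Inc. plays R2 (best of 4, 3, 7, 4); Novax gets 5.
- Y → Labs Inc. plays R3 (best of 2, 8, 3, 9); Novax gets 8.
- Z → Labs Inc. plays R0 (best of 7, 3, 4, 5); Novax gets 2.
Novax's induced payoffs are 3, 5, 8, 2, so Novax commits to Y. Subgame-perfect outcome: (R3, Y) with payoffs (9, 8).
Now find the simultaneous Nash equilibrium.
Labs Inc.'s best replies: W→R0; X→R2; Y→R3; Z→R0.
Novax's best replies: R0→X; R1→Y; R2→X; R3→Z.
Only (R2, X) has each player best-responding; Nash payoffs (7, 5).
Labs Inc. earns 9 sequentially versus 7 at the Nash outcome: better off.

better off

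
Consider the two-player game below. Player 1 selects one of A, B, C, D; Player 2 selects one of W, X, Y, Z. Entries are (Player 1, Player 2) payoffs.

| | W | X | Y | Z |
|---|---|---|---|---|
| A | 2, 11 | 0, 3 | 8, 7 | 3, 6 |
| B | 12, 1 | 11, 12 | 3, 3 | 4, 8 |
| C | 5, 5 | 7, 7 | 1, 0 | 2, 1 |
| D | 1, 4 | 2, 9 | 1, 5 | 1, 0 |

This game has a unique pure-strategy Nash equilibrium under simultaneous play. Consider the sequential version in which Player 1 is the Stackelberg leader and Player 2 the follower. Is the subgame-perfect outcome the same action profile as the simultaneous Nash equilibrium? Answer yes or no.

yes

Backward induction with Player 1 moving first.
- A: Player 2 compares 11, 3, 7, 6 and picks W; Player 1 would get 2.
- B: Player 2 compares 1, 12, 3, 8 and picks X; Player 1 would get 11.
- C: Player 2 compares 5, 7, 0, 1 and picks X; Player 1 would get 7.
- D: Player 2 compares 4, 9, 5, 0 and picks X; Player 1 would get 2.
Among 2, 11, 7, 2, the best is 11 at B. Subgame-perfect outcome: (B, X) with payoffs (11, 12).
Now find the simultaneous Nash equilibrium.
Player 1's best replies: W→B; X→B; Y→A; Z→B.
Player 2's best replies: A→W; B→X; C→X; D→X.
The unique mutual best reply is (B, X), giving (11, 12).
Sequential outcome (B, X) coincides with the Nash profile (B, X).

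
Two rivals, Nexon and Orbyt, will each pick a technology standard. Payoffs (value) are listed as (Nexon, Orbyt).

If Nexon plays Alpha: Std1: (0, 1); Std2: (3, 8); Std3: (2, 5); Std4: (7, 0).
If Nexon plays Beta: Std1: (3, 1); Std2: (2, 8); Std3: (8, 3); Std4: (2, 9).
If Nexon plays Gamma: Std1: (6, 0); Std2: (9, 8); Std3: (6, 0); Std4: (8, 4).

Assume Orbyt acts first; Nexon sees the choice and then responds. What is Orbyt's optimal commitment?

Std2

Work backward from Nexon's decision.
- Std1: Nexon compares 0, 3, 6 and picks Gamma; Orbyt would get 0.
- Std2: Nexon compares 3, 2, 9 and picks Gamma; Orbyt would get 8.
- Std3: Nexon compares 2, 8, 6 and picks Beta; Orbyt would get 3.
- Std4: Nexon compares 7, 2, 8 and picks Gamma; Orbyt would get 4.
Among 0, 8, 3, 4, the best is 8 at Std2. Subgame-perfect outcome: (Gamma, Std2) with payoffs (9, 8).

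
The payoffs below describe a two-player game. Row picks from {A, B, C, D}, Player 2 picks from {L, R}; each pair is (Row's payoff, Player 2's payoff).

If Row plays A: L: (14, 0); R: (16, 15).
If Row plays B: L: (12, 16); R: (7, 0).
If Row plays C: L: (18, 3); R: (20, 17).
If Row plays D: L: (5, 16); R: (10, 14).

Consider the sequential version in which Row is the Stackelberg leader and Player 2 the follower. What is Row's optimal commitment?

Solve by backward induction (Row leads).
- A: BR = R, leader payoff 16.
- B: BR = L, leader payoff 12.
- C: BR = R, leader payoff 20.
- D: BR = L, leader payoff 5.
Among 16, 12, 20, 5, the best is 20 at C. Subgame-perfect outcome: (C, R) with payoffs (20, 17).

C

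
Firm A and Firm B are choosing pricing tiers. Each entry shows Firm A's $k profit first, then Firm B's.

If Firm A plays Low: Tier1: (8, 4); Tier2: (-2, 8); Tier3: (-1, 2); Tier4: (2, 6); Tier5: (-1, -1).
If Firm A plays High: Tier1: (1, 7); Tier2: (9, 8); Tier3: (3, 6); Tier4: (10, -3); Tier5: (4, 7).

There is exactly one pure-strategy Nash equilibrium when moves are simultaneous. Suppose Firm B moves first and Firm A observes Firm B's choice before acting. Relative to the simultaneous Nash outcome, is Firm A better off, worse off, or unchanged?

Backward induction with Firm B moving first.
- Tier1 → Firm A plays Low (best of 8, 1); Firm B gets 4.
- Tier2 → Firm A plays High (best of -2, 9); Firm B gets 8.
- Tier3 → Firm A plays High (best of -1, 3); Firm B gets 6.
- Tier4 → Firm A plays High (best of 2, 10); Firm B gets -3.
- Tier5 → Firm A plays High (best of -1, 4); Firm B gets 7.
Maximizing over 4, 8, 6, -3, 7, Firm B chooses Tier2. Subgame-perfect outcome: (High, Tier2) with payoffs (9, 8).
For the simultaneous game, intersect best replies.
Firm A's best replies: Tier1→Low; Tier2→High; Tier3→High; Tier4→High; Tier5→High.
Firm B's best replies: Low→Tier2; High→Tier2.
The unique mutual best reply is (High, Tier2), giving (9, 8).
Firm A earns 9 sequentially versus 9 at the Nash outcome: unchanged.

unchanged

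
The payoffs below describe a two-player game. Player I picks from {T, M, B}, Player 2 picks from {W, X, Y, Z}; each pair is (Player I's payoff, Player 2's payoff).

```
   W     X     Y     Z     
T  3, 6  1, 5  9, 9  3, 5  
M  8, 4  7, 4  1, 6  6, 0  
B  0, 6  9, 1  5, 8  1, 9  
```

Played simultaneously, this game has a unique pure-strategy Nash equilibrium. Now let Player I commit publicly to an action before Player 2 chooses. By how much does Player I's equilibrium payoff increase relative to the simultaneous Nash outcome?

Solve by backward induction (Player I leads).
- T: BR = Y, leader payoff 9.
- M: BR = Y, leader payoff 1.
- B: BR = Z, leader payoff 1.
Maximizing over 9, 1, 1, Player I chooses T. Subgame-perfect outcome: (T, Y) with payoffs (9, 9).
Now find the simultaneous Nash equilibrium.
Player I's best replies: W→M; X→B; Y→T; Z→M.
Player 2's best replies: T→Y; M→Y; B→Z.
Only (T, Y) has each player best-responding; Nash payoffs (9, 9).
Player I's commitment gain: 9 − 9 = 0.

0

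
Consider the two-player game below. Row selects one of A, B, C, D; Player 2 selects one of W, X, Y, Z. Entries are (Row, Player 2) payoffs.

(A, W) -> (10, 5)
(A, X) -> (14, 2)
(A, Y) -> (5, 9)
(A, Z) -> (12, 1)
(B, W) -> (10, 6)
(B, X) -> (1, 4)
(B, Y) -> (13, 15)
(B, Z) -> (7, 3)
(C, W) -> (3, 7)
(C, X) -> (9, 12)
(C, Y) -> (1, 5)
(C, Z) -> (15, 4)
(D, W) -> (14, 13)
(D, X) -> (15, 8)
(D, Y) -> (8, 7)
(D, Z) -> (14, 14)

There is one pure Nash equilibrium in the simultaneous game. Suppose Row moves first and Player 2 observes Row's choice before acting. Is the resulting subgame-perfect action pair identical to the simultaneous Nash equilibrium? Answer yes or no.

no

Work backward from Player 2's decision.
- A: Player 2 compares 5, 2, 9, 1 and picks Y; Row would get 5.
- B: Player 2 compares 6, 4, 15, 3 and picks Y; Row would get 13.
- C: Player 2 compares 7, 12, 5, 4 and picks X; Row would get 9.
- D: Player 2 compares 13, 8, 7, 14 and picks Z; Row would get 14.
Among 5, 13, 9, 14, the best is 14 at D. Subgame-perfect outcome: (D, Z) with payoffs (14, 14).
Now find the simultaneous Nash equilibrium.
Row's best replies: W→D; X→D; Y→B; Z→C.
Player 2's best replies: A→Y; B→Y; C→X; D→Z.
Only (B, Y) has each player best-responding; Nash payoffs (13, 15).
Sequential outcome (D, Z) differs from the Nash profile (B, Y).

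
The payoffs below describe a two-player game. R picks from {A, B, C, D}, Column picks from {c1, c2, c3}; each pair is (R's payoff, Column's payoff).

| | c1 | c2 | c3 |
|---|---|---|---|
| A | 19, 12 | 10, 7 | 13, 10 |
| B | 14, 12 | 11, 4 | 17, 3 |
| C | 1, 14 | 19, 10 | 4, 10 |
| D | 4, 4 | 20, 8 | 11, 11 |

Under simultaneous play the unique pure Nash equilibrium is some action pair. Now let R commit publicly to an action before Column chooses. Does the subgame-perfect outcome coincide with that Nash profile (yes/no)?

yes

Column best-responds to each possible R move:
- A: BR = c1, leader payoff 19.
- B: BR = c1, leader payoff 14.
- C: BR = c1, leader payoff 1.
- D: BR = c3, leader payoff 11.
Among 19, 14, 1, 11, the best is 19 at A. Subgame-perfect outcome: (A, c1) with payoffs (19, 12).
For the simultaneous game, intersect best replies.
R's best replies: c1→A; c2→D; c3→B.
Column's best replies: A→c1; B→c1; C→c1; D→c3.
Only (A, c1) has each player best-responding; Nash payoffs (19, 12).
Sequential outcome (A, c1) coincides with the Nash profile (A, c1).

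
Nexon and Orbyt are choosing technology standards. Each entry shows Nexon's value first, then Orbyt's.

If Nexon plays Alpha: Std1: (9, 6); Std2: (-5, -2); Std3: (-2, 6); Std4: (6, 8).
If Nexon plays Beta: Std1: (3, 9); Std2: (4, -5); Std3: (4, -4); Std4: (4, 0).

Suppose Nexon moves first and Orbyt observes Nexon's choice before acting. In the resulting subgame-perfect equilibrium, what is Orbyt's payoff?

8

Solve by backward induction (Nexon leads).
- Alpha → Orbyt plays Std4 (best of 6, -2, 6, 8); Nexon gets 6.
- Beta → Orbyt plays Std1 (best of 9, -5, -4, 0); Nexon gets 3.
Maximizing over 6, 3, Nexon chooses Alpha. Subgame-perfect outcome: (Alpha, Std4) with payoffs (6, 8).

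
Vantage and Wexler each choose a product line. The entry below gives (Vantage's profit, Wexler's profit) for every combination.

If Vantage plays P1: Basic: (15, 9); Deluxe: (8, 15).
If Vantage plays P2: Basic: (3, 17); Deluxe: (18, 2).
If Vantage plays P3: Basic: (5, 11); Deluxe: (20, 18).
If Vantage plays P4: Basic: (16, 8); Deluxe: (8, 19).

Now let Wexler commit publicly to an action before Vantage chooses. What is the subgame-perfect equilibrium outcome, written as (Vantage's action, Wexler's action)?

(P3, Deluxe)

Backward induction with Wexler moving first.
- Basic: Vantage compares 15, 3, 5, 16 and picks P4; Wexler would get 8.
- Deluxe: Vantage compares 8, 18, 20, 8 and picks P3; Wexler would get 18.
Maximizing over 8, 18, Wexler chooses Deluxe. Subgame-perfect outcome: (P3, Deluxe) with payoffs (20, 18).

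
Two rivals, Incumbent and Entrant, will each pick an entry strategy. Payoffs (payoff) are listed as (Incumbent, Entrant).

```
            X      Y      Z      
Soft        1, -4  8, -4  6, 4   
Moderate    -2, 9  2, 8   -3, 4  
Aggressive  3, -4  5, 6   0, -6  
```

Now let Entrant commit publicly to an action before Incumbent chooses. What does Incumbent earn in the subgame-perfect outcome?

Incumbent best-responds to each possible Entrant move:
- X: Incumbent compares 1, -2, 3 and picks Aggressive; Entrant would get -4.
- Y: Incumbent compares 8, 2, 5 and picks Soft; Entrant would get -4.
- Z: Incumbent compares 6, -3, 0 and picks Soft; Entrant would get 4.
Maximizing over -4, -4, 4, Entrant chooses Z. Subgame-perfect outcome: (Soft, Z) with payoffs (6, 4).

6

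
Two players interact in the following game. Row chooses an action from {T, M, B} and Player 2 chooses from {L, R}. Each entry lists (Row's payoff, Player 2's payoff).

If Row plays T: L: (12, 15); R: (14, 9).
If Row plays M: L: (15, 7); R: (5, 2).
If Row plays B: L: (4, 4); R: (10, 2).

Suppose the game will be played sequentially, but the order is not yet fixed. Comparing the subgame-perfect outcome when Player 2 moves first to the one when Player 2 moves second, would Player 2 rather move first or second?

first

If Row leads: Player 2's best replies are T→L, M→L, B→L; Row's induced payoffs 12, 15, 4; outcome (M, L), payoffs (15, 7).
If Player 2 leads: Row's best replies are L→M, R→T; Player 2's induced payoffs 7, 9; outcome (T, R), payoffs (14, 9).
Player 2 gets 9 moving first and 7 moving second, so Player 2 prefers to move first.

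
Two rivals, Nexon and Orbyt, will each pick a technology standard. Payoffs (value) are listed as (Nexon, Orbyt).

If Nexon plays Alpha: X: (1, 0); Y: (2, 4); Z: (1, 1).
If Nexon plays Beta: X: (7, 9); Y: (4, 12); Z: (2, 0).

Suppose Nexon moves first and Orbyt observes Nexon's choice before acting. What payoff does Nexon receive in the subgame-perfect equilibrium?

4

Orbyt best-responds to each possible Nexon move:
- Alpha → Orbyt plays Y (best of 0, 4, 1); Nexon gets 2.
- Beta → Orbyt plays Y (best of 9, 12, 0); Nexon gets 4.
Nexon's induced payoffs are 2, 4, so Nexon commits to Beta. Subgame-perfect outcome: (Beta, Y) with payoffs (4, 12).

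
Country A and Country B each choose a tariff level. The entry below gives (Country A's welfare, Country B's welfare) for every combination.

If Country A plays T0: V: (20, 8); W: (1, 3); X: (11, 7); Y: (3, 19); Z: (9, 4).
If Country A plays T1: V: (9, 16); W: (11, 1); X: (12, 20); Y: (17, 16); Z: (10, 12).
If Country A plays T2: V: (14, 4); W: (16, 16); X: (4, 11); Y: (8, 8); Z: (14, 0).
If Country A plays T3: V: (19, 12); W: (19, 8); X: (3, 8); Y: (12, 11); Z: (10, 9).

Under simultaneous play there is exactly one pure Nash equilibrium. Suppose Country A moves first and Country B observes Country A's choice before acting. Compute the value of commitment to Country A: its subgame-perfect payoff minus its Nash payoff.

Country B best-responds to each possible Country A move:
- T0: BR = Y, leader payoff 3.
- T1: BR = X, leader payoff 12.
- T2: BR = W, leader payoff 16.
- T3: BR = V, leader payoff 19.
Maximizing over 3, 12, 16, 19, Country A chooses T3. Subgame-perfect outcome: (T3, V) with payoffs (19, 12).
Now find the simultaneous Nash equilibrium.
Country A's best replies: V→T0; W→T3; X→T1; Y→T1; Z→T2.
Country B's best replies: T0→Y; T1→X; T2→W; T3→V.
Only (T1, X) has each player best-responding; Nash payoffs (12, 20).
Country A's commitment gain: 19 − 12 = 7.

7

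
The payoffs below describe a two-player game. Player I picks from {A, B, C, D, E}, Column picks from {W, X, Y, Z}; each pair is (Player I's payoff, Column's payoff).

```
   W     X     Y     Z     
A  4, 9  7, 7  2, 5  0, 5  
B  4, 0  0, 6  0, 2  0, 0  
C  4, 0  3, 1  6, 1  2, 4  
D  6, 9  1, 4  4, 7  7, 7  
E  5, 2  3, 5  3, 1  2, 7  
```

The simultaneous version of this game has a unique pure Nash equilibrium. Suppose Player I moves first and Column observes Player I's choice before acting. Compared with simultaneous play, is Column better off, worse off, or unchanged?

unchanged

Solve by backward induction (Player I leads).
- A: BR = W, leader payoff 4.
- B: BR = X, leader payoff 0.
- C: BR = Z, leader payoff 2.
- D: BR = W, leader payoff 6.
- E: BR = Z, leader payoff 2.
Player I's induced payoffs are 4, 0, 2, 6, 2, so Player I commits to D. Subgame-perfect outcome: (D, W) with payoffs (6, 9).
Now find the simultaneous Nash equilibrium.
Player I's best replies: W→D; X→A; Y→C; Z→D.
Column's best replies: A→W; B→X; C→Z; D→W; E→Z.
Only (D, W) has each player best-responding; Nash payoffs (6, 9).
Column earns 9 sequentially versus 9 at the Nash outcome: unchanged.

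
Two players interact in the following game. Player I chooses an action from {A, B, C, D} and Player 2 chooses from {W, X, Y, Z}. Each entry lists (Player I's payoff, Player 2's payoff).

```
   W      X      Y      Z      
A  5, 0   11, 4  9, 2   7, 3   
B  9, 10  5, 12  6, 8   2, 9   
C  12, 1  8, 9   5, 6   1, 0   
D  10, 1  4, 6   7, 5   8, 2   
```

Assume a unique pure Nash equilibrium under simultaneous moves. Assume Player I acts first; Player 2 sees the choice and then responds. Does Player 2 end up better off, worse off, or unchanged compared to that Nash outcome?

Work backward from Player 2's decision.
- A → Player 2 plays X (best of 0, 4, 2, 3); Player I gets 11.
- B → Player 2 plays X (best of 10, 12, 8, 9); Player I gets 5.
- C → Player 2 plays X (best of 1, 9, 6, 0); Player I gets 8.
- D → Player 2 plays X (best of 1, 6, 5, 2); Player I gets 4.
Player I's induced payoffs are 11, 5, 8, 4, so Player I commits to A. Subgame-perfect outcome: (A, X) with payoffs (11, 4).
Under simultaneous play:
Player I's best replies: W→C; X→A; Y→A; Z→D.
Player 2's best replies: A→X; B→X; C→X; D→X.
The unique mutual best reply is (A, X), giving (11, 4).
Player 2 earns 4 sequentially versus 4 at the Nash outcome: unchanged.

unchanged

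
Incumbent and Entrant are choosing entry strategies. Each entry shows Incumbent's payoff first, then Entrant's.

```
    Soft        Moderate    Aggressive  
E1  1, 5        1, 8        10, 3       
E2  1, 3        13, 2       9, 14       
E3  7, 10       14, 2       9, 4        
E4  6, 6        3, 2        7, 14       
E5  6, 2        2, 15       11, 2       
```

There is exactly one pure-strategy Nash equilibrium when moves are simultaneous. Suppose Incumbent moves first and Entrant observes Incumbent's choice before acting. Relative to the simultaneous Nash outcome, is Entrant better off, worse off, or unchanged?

better off

Work backward from Entrant's decision.
- E1: BR = Moderate, leader payoff 1.
- E2: BR = Aggressive, leader payoff 9.
- E3: BR = Soft, leader payoff 7.
- E4: BR = Aggressive, leader payoff 7.
- E5: BR = Moderate, leader payoff 2.
Incumbent's induced payoffs are 1, 9, 7, 7, 2, so Incumbent commits to E2. Subgame-perfect outcome: (E2, Aggressive) with payoffs (9, 14).
For the simultaneous game, intersect best replies.
Incumbent's best replies: Soft→E3; Moderate→E3; Aggressive→E5.
Entrant's best replies: E1→Moderate; E2→Aggressive; E3→Soft; E4→Aggressive; E5→Moderate.
Only (E3, Soft) has each player best-responding; Nash payoffs (7, 10).
Entrant earns 14 sequentially versus 10 at the Nash outcome: better off.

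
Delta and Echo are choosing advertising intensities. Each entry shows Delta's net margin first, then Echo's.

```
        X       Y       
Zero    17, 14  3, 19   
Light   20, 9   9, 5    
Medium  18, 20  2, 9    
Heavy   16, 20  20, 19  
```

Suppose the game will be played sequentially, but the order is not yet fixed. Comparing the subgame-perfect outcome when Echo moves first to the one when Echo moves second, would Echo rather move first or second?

If Delta leads: Echo's best replies are Zero→Y, Light→X, Medium→X, Heavy→X; Delta's induced payoffs 3, 20, 18, 16; outcome (Light, X), payoffs (20, 9).
If Echo leads: Delta's best replies are X→Light, Y→Heavy; Echo's induced payoffs 9, 19; outcome (Heavy, Y), payoffs (20, 19).
Echo gets 19 moving first and 9 moving second, so Echo prefers to move first.

first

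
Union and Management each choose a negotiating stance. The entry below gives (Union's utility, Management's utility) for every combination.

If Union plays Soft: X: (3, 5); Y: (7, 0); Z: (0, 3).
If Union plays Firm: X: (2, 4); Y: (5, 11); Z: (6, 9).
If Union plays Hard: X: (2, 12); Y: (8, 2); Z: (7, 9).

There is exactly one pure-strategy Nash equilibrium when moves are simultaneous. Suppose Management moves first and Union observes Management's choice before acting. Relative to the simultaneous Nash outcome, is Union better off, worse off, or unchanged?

better off

Solve by backward induction (Management leads).
- X: Union compares 3, 2, 2 and picks Soft; Management would get 5.
- Y: Union compares 7, 5, 8 and picks Hard; Management would get 2.
- Z: Union compares 0, 6, 7 and picks Hard; Management would get 9.
Maximizing over 5, 2, 9, Management chooses Z. Subgame-perfect outcome: (Hard, Z) with payoffs (7, 9).
For the simultaneous game, intersect best replies.
Union's best replies: X→Soft; Y→Hard; Z→Hard.
Management's best replies: Soft→X; Firm→Y; Hard→X.
Only (Soft, X) has each player best-responding; Nash payoffs (3, 5).
Union earns 7 sequentially versus 3 at the Nash outcome: better off.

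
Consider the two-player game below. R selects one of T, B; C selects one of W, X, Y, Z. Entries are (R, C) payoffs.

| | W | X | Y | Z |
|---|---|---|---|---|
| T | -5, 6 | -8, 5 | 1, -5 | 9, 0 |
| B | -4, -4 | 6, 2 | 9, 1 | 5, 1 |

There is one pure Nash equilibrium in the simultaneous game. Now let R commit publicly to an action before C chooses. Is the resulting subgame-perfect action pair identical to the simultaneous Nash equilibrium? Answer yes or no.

yes

Work backward from C's decision.
- T: C compares 6, 5, -5, 0 and picks W; R would get -5.
- B: C compares -4, 2, 1, 1 and picks X; R would get 6.
Maximizing over -5, 6, R chooses B. Subgame-perfect outcome: (B, X) with payoffs (6, 2).
Under simultaneous play:
R's best replies: W→B; X→B; Y→B; Z→T.
C's best replies: T→W; B→X.
Only (B, X) has each player best-responding; Nash payoffs (6, 2).
Sequential outcome (B, X) coincides with the Nash profile (B, X).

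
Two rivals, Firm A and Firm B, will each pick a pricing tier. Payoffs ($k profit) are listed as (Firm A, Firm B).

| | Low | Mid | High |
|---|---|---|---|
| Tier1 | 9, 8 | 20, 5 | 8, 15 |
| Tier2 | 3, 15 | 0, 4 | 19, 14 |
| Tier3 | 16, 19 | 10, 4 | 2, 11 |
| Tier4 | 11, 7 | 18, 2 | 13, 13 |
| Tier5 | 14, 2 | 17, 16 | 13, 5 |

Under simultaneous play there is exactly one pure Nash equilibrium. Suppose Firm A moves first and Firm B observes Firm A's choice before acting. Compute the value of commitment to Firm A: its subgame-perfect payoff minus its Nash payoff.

Solve by backward induction (Firm A leads).
- Tier1 → Firm B plays High (best of 8, 5, 15); Firm A gets 8.
- Tier2 → Firm B plays Low (best of 15, 4, 14); Firm A gets 3.
- Tier3 → Firm B plays Low (best of 19, 4, 11); Firm A gets 16.
- Tier4 → Firm B plays High (best of 7, 2, 13); Firm A gets 13.
- Tier5 → Firm B plays Mid (best of 2, 16, 5); Firm A gets 17.
Firm A's induced payoffs are 8, 3, 16, 13, 17, so Firm A commits to Tier5. Subgame-perfect outcome: (Tier5, Mid) with payoffs (17, 16).
Under simultaneous play:
Firm A's best replies: Low→Tier3; Mid→Tier1; High→Tier2.
Firm B's best replies: Tier1→High; Tier2→Low; Tier3→Low; Tier4→High; Tier5→Mid.
The unique mutual best reply is (Tier3, Low), giving (16, 19).
Firm A's commitment gain: 17 − 16 = 1.

1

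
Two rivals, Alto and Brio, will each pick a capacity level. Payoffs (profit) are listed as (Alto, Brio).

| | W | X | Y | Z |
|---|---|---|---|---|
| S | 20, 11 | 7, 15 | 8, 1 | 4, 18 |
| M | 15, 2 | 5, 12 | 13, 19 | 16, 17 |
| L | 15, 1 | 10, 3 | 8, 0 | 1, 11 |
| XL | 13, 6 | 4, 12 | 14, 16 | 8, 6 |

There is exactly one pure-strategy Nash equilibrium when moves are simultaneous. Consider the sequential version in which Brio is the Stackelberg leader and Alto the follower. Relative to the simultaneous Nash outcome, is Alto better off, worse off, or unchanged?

better off

Solve by backward induction (Brio leads).
- W: BR = S, leader payoff 11.
- X: BR = L, leader payoff 3.
- Y: BR = XL, leader payoff 16.
- Z: BR = M, leader payoff 17.
Among 11, 3, 16, 17, the best is 17 at Z. Subgame-perfect outcome: (M, Z) with payoffs (16, 17).
Now find the simultaneous Nash equilibrium.
Alto's best replies: W→S; X→L; Y→XL; Z→M.
Brio's best replies: S→Z; M→Y; L→Z; XL→Y.
The unique mutual best reply is (XL, Y), giving (14, 16).
Alto earns 16 sequentially versus 14 at the Nash outcome: better off.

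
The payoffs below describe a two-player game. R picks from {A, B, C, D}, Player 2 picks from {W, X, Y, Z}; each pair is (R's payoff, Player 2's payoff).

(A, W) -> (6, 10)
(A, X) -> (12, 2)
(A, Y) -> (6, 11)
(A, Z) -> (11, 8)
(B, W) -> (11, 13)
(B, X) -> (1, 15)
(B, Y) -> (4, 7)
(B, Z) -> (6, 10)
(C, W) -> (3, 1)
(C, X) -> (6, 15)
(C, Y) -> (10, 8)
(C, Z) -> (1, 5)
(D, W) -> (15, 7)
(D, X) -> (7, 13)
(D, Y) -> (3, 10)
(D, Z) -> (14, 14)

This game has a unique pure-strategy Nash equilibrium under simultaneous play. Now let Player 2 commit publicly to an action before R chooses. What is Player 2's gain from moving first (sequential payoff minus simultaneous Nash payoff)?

0

Backward induction with Player 2 moving first.
- W: R compares 6, 11, 3, 15 and picks D; Player 2 would get 7.
- X: R compares 12, 1, 6, 7 and picks A; Player 2 would get 2.
- Y: R compares 6, 4, 10, 3 and picks C; Player 2 would get 8.
- Z: R compares 11, 6, 1, 14 and picks D; Player 2 would get 14.
Among 7, 2, 8, 14, the best is 14 at Z. Subgame-perfect outcome: (D, Z) with payoffs (14, 14).
Under simultaneous play:
R's best replies: W→D; X→A; Y→C; Z→D.
Player 2's best replies: A→Y; B→X; C→X; D→Z.
The unique mutual best reply is (D, Z), giving (14, 14).
Player 2's commitment gain: 14 − 14 = 0.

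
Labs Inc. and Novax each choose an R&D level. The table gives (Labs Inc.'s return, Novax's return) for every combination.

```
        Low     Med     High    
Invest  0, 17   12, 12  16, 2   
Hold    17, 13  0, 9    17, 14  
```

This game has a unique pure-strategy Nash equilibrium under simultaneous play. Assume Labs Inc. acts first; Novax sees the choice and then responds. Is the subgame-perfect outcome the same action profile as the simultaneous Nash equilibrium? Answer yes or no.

yes

Work backward from Novax's decision.
- Invest: BR = Low, leader payoff 0.
- Hold: BR = High, leader payoff 17.
Maximizing over 0, 17, Labs Inc. chooses Hold. Subgame-perfect outcome: (Hold, High) with payoffs (17, 14).
Under simultaneous play:
Labs Inc.'s best replies: Low→Hold; Med→Invest; High→Hold.
Novax's best replies: Invest→Low; Hold→High.
The unique mutual best reply is (Hold, High), giving (17, 14).
Sequential outcome (Hold, High) coincides with the Nash profile (Hold, High).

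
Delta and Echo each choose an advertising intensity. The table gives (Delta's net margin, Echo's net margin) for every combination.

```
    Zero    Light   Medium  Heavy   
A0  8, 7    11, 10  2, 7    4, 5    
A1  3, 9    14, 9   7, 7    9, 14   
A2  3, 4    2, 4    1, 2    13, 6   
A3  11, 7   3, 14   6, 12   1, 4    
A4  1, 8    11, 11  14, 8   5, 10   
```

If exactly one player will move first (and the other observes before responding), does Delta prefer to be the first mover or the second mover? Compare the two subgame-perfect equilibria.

second

If Delta leads: Echo's best replies are A0→Light, A1→Heavy, A2→Heavy, A3→Light, A4→Light; Delta's induced payoffs 11, 9, 13, 3, 11; outcome (A2, Heavy), payoffs (13, 6).
If Echo leads: Delta's best replies are Zero→A3, Light→A1, Medium→A4, Heavy→A2; Echo's induced payoffs 7, 9, 8, 6; outcome (A1, Light), payoffs (14, 9).
Delta gets 13 moving first and 14 moving second, so Delta prefers to move second.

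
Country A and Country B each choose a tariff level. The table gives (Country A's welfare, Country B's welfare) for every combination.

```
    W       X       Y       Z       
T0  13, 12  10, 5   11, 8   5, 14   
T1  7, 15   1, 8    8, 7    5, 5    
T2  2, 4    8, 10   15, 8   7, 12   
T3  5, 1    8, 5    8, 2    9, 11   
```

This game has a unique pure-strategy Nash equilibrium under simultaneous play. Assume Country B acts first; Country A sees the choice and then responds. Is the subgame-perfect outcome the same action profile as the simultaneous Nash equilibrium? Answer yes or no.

no

Solve by backward induction (Country B leads).
- W: BR = T0, leader payoff 12.
- X: BR = T0, leader payoff 5.
- Y: BR = T2, leader payoff 8.
- Z: BR = T3, leader payoff 11.
Maximizing over 12, 5, 8, 11, Country B chooses W. Subgame-perfect outcome: (T0, W) with payoffs (13, 12).
Now find the simultaneous Nash equilibrium.
Country A's best replies: W→T0; X→T0; Y→T2; Z→T3.
Country B's best replies: T0→Z; T1→W; T2→Z; T3→Z.
The unique mutual best reply is (T3, Z), giving (9, 11).
Sequential outcome (T0, W) differs from the Nash profile (T3, Z).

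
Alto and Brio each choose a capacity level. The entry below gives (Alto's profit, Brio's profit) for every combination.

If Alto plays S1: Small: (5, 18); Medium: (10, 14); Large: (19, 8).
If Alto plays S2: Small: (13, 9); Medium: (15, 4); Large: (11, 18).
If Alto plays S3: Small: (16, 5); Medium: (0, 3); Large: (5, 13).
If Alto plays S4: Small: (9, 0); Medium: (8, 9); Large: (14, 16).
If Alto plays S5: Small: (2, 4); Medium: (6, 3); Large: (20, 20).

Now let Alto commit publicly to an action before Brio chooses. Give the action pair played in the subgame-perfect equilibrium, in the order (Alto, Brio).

(S5, Large)

Work backward from Brio's decision.
- S1: BR = Small, leader payoff 5.
- S2: BR = Large, leader payoff 11.
- S3: BR = Large, leader payoff 5.
- S4: BR = Large, leader payoff 14.
- S5: BR = Large, leader payoff 20.
Maximizing over 5, 11, 5, 14, 20, Alto chooses S5. Subgame-perfect outcome: (S5, Large) with payoffs (20, 20).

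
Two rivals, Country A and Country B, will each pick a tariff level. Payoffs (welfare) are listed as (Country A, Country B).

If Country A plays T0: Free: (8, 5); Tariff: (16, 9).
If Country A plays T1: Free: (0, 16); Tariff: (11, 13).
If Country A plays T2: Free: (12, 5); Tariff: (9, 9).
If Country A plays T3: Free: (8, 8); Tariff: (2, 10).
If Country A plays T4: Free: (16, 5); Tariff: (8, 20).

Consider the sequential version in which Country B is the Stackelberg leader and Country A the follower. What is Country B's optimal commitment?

Tariff

Work backward from Country A's decision.
- Free → Country A plays T4 (best of 8, 0, 12, 8, 16); Country B gets 5.
- Tariff → Country A plays T0 (best of 16, 11, 9, 2, 8); Country B gets 9.
Among 5, 9, the best is 9 at Tariff. Subgame-perfect outcome: (T0, Tariff) with payoffs (16, 9).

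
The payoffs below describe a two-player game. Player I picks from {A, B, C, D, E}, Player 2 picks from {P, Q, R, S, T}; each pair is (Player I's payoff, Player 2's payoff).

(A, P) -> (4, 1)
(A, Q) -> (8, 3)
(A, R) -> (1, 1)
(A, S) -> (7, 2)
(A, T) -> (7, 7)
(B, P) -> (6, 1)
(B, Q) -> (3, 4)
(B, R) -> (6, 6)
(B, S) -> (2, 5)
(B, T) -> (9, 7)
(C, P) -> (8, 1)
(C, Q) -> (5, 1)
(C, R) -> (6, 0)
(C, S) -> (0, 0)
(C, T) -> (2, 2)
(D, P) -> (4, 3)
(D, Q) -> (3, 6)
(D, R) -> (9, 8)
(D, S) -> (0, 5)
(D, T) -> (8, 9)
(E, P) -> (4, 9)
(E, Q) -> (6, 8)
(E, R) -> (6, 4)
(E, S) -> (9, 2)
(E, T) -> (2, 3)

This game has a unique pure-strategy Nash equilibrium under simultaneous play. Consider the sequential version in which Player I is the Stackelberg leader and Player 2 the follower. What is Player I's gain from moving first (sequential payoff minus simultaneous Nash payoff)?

Solve by backward induction (Player I leads).
- A: Player 2 compares 1, 3, 1, 2, 7 and picks T; Player I would get 7.
- B: Player 2 compares 1, 4, 6, 5, 7 and picks T; Player I would get 9.
- C: Player 2 compares 1, 1, 0, 0, 2 and picks T; Player I would get 2.
- D: Player 2 compares 3, 6, 8, 5, 9 and picks T; Player I would get 8.
- E: Player 2 compares 9, 8, 4, 2, 3 and picks P; Player I would get 4.
Maximizing over 7, 9, 2, 8, 4, Player I chooses B. Subgame-perfect outcome: (B, T) with payoffs (9, 7).
For the simultaneous game, intersect best replies.
Player I's best replies: P→C; Q→A; R→D; S→E; T→B.
Player 2's best replies: A→T; B→T; C→T; D→T; E→P.
The unique mutual best reply is (B, T), giving (9, 7).
Player I's commitment gain: 9 − 9 = 0.

0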